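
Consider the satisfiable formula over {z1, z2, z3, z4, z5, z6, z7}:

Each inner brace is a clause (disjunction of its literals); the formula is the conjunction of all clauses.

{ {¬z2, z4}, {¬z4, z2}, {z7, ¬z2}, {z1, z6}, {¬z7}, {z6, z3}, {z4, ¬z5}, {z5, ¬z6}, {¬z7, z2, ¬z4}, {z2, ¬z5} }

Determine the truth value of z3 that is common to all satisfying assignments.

Suppose z3 = False.
(¬z7) alone gives z7 = False.
(¬z2) alone gives z2 = False.
(¬z4) alone gives z4 = False.
(z6) alone gives z6 = True.
(¬z5) alone gives z5 = False.
Now (z5) is unsatisfied and unit — conflict.
So every satisfying assignment has z3 = True.

True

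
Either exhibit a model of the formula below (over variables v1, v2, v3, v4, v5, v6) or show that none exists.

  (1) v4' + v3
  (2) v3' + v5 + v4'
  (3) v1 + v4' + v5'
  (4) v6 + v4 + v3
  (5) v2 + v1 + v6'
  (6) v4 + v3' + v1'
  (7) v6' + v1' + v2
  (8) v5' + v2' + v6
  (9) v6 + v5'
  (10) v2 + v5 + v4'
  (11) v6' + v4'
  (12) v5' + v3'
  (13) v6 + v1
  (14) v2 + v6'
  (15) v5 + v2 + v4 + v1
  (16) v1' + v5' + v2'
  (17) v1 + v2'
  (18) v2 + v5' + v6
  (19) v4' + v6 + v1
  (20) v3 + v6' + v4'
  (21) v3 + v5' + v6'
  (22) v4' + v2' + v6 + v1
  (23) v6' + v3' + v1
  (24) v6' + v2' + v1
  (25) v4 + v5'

v1: 1; v2: 1; v3: 0; v4: 0; v5: 0; v6: 1

Suppose v4 = 0.
From the singleton clause (v5'), v5 = 0.
Suppose v6 = 1.
From the singleton clause (v2), v2 = 1.
From the singleton clause (v1), v1 = 1.
From the singleton clause (v3'), v3 = 0.
Every clause now holds.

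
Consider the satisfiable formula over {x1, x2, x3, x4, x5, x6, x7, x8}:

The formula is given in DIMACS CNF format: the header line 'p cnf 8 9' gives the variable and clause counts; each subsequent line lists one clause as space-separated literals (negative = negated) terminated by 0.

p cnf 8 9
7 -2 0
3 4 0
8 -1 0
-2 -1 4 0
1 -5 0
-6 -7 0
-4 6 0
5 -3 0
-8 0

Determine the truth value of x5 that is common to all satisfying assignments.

False

Suppose x5 = True.
Unit clause (x1) forces x1 = True.
Unit clause (x8) forces x8 = True.
But (¬x8) is also a unit clause — contradiction.
So every satisfying assignment has x5 = False.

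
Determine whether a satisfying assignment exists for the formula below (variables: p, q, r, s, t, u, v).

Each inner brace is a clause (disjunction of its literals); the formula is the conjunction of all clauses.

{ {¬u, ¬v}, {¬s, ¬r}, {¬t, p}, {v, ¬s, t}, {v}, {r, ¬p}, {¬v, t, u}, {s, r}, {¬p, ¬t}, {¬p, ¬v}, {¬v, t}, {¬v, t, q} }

No, unsatisfiable

(v) alone gives v = True.
(¬u) alone gives u = False.
(t) alone gives t = True.
(p) alone gives p = True.
But (¬p) is also a unit clause — contradiction.
No assignment satisfies every clause.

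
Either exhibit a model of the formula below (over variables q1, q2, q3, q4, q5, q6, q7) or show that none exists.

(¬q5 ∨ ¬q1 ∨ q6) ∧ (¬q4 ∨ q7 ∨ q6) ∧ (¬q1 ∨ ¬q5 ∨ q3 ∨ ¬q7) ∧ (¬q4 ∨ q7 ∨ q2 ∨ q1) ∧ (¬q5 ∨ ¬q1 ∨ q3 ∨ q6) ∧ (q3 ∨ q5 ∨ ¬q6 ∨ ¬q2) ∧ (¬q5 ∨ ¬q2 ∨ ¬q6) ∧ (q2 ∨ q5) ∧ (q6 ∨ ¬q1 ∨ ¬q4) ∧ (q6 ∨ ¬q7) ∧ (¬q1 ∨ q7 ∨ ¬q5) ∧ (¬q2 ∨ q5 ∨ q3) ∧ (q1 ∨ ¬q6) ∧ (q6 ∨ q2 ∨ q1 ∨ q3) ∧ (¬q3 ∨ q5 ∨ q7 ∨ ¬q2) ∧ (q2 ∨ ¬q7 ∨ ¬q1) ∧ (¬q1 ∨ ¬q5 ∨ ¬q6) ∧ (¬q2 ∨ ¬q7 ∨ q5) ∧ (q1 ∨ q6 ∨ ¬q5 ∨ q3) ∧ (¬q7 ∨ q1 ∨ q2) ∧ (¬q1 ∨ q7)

q1 ↦ False; q2 ↦ True; q3 ↦ True; q4 ↦ False; q5 ↦ True; q6 ↦ False; q7 ↦ False

Suppose q2 = True.
Suppose q5 = True.
The clause (¬q6) is unit, so q6 = False.
The clause (¬q1) is unit, so q1 = False.
The clause (¬q7) is unit, so q7 = False.
The clause (¬q4) is unit, so q4 = False.
The clause (q3) is unit, so q3 = True.
All clauses are satisfied.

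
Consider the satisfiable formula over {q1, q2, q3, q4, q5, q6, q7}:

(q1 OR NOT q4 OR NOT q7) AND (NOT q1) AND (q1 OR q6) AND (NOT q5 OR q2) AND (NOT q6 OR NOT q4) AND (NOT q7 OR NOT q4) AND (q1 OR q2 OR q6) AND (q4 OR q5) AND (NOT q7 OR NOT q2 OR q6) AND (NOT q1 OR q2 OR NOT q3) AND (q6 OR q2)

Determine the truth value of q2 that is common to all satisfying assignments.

Suppose q2 = false.
The clause (NOT q1) is unit, so q1 = false.
The clause (q6) is unit, so q6 = true.
The clause (NOT q5) is unit, so q5 = false.
The clause (NOT q4) is unit, so q4 = false.
That conflicts with the unit clause (q4).
So every satisfying assignment has q2 = True.

True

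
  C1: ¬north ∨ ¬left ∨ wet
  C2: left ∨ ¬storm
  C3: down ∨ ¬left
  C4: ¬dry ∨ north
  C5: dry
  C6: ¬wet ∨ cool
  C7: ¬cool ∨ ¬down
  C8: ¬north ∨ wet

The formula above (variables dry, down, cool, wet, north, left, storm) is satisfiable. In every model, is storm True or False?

False

Suppose storm = True.
Unit clause (left) forces left = True.
Unit clause (down) forces down = True.
Unit clause (dry) forces dry = True.
Unit clause (north) forces north = True.
Unit clause (wet) forces wet = True.
Unit clause (cool) forces cool = True.
That conflicts with the unit clause (¬cool).
So every satisfying assignment has storm = False.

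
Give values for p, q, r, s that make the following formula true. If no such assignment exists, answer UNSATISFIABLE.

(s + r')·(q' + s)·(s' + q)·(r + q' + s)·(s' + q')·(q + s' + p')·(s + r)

Case s = 1:
The clause (q) is unit, so q = 1.
That conflicts with the unit clause (q').
Backtrack on s: now try s = 0.
The clause (r') is unit, so r = 0.
That conflicts with the unit clause (r).
Neither s = 1 nor s = 0 works.

UNSATISFIABLE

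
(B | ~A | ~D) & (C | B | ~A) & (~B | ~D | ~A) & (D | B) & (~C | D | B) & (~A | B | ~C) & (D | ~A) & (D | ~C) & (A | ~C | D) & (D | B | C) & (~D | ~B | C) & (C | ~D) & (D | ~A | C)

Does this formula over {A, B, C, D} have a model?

Yes, satisfiable

Try D = 1.
Unit clause (C) forces C = 1.
Try B = 0.
Unit clause (~A) forces A = 0.
Every clause now holds.
A satisfying assignment: A ↦ 0, B ↦ 0, C ↦ 1, D ↦ 1.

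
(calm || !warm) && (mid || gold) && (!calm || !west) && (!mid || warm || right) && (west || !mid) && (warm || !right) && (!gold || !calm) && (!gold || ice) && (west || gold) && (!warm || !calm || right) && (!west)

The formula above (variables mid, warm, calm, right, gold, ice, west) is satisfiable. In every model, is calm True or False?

Suppose calm = true.
Unit clause (!west) forces west = false.
Unit clause (!mid) forces mid = false.
Unit clause (gold) forces gold = true.
That conflicts with the unit clause (!gold).
So every satisfying assignment has calm = False.

False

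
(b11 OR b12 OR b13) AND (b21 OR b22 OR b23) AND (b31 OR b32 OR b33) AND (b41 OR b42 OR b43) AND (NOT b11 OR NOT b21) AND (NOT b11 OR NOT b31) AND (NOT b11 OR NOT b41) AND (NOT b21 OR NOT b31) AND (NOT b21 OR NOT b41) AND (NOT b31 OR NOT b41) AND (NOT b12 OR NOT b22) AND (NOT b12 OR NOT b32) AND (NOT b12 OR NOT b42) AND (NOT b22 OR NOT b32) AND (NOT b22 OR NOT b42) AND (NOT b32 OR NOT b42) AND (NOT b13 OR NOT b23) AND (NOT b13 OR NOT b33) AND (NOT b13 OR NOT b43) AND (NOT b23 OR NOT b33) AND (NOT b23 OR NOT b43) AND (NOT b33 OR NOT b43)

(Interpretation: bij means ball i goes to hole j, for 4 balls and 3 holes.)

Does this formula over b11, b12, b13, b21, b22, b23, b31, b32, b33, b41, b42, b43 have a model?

No

Suppose b11 = false.
Suppose b12 = true.
Unit clause (NOT b22) forces b22 = false.
Unit clause (NOT b32) forces b32 = false.
Unit clause (NOT b42) forces b42 = false.
Suppose b21 = true.
Unit clause (NOT b31) forces b31 = false.
Unit clause (b33) forces b33 = true.
Unit clause (NOT b41) forces b41 = false.
Unit clause (b43) forces b43 = true.
That conflicts with the unit clause (NOT b43).
Backtrack on b21: now try b21 = false.
Unit clause (b23) forces b23 = true.
Unit clause (NOT b13) forces b13 = false.
Unit clause (NOT b33) forces b33 = false.
Unit clause (b31) forces b31 = true.
Unit clause (NOT b41) forces b41 = false.
Unit clause (b43) forces b43 = true.
That conflicts with the unit clause (NOT b43).
Neither b21 = true nor b21 = false works.
Backtrack on b12: now try b12 = false.
Unit clause (b13) forces b13 = true.
Unit clause (NOT b23) forces b23 = false.
Unit clause (NOT b33) forces b33 = false.
Unit clause (NOT b43) forces b43 = false.
Suppose b21 = true.
Unit clause (NOT b31) forces b31 = false.
Unit clause (b32) forces b32 = true.
Unit clause (NOT b41) forces b41 = false.
Unit clause (b42) forces b42 = true.
That conflicts with the unit clause (NOT b42).
Backtrack on b21: now try b21 = false.
Unit clause (b22) forces b22 = true.
Unit clause (NOT b32) forces b32 = false.
Unit clause (b31) forces b31 = true.
Unit clause (NOT b41) forces b41 = false.
Unit clause (b42) forces b42 = true.
That conflicts with the unit clause (NOT b42).
Neither b21 = true nor b21 = false works.
Neither b12 = true nor b12 = false works.
Backtrack on b11: now try b11 = true.
Unit clause (NOT b21) forces b21 = false.
Unit clause (NOT b31) forces b31 = false.
Unit clause (NOT b41) forces b41 = false.
Suppose b22 = true.
Unit clause (NOT b12) forces b12 = false.
Unit clause (NOT b32) forces b32 = false.
Unit clause (b33) forces b33 = true.
Unit clause (NOT b42) forces b42 = false.
Unit clause (b43) forces b43 = true.
That conflicts with the unit clause (NOT b43).
Backtrack on b22: now try b22 = false.
Unit clause (b23) forces b23 = true.
Unit clause (NOT b13) forces b13 = false.
Unit clause (NOT b33) forces b33 = false.
Unit clause (b32) forces b32 = true.
Unit clause (NOT b12) forces b12 = false.
Unit clause (NOT b42) forces b42 = false.
Unit clause (b43) forces b43 = true.
That conflicts with the unit clause (NOT b43).
Neither b22 = true nor b22 = false works.
Neither b11 = true nor b11 = false works.
No assignment satisfies every clause.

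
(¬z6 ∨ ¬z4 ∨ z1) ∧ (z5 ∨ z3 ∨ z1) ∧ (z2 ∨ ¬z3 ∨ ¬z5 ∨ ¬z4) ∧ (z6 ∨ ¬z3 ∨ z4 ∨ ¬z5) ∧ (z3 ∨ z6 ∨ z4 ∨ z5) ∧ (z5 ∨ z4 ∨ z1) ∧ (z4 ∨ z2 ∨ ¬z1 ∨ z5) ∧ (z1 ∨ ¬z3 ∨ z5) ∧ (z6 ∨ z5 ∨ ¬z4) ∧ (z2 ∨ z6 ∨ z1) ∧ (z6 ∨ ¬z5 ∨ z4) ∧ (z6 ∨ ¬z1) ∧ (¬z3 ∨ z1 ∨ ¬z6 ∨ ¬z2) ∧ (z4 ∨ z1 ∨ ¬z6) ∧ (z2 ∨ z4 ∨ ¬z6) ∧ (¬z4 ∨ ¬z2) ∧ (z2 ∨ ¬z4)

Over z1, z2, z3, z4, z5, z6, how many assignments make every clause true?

There are 2^6 = 64 truth assignments over (z1, z2, z3, z4, z5, z6).
Split on z6. With z6 = True, the clauses containing z6 are satisfied and ¬z6 drops from the rest; 4 of the 2^5 = 32 assignments to the other variables satisfy what remains.
With z6 = False, by the same count on the reduced clause set, 0 assignments work.
Total: 4 + 0 = 4.

4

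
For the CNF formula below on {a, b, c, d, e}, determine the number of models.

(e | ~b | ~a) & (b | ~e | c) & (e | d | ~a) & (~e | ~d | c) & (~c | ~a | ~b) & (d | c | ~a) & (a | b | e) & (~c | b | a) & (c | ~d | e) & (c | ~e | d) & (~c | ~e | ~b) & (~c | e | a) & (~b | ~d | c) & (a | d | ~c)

There are 2^5 = 32 truth assignments over (a, b, c, d, e).
Split on b. With b = 1, the clauses containing b are satisfied and ~b drops from the rest; 1 of the 2^4 = 16 assignments to the other variables satisfy what remains.
With b = 0, by the same count on the reduced clause set, 3 assignments work.
(One model: a=F, b=T, c=F, d=F, e=F.)
Total: 1 + 3 = 4.

4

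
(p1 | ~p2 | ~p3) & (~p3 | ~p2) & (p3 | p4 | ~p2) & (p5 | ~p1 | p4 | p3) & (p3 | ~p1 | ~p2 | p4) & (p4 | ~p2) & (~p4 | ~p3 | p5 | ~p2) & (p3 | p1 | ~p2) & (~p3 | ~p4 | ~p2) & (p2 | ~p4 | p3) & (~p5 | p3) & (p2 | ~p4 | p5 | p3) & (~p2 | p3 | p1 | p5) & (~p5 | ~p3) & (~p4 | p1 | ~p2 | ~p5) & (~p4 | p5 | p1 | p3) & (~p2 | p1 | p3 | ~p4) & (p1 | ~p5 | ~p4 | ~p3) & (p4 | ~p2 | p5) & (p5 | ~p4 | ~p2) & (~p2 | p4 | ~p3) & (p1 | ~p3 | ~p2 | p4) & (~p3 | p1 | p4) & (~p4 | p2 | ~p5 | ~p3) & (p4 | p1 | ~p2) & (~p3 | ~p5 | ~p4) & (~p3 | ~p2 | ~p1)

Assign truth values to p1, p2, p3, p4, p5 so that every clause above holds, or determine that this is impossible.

Suppose p3 = 1.
The clause (~p2) is unit, so p2 = 0.
The clause (~p5) is unit, so p5 = 0.
Suppose p1 = 0.
The clause (p4) is unit, so p4 = 1.
Every clause now holds.

p1 ↦ 0; p2 ↦ 0; p3 ↦ 1; p4 ↦ 1; p5 ↦ 0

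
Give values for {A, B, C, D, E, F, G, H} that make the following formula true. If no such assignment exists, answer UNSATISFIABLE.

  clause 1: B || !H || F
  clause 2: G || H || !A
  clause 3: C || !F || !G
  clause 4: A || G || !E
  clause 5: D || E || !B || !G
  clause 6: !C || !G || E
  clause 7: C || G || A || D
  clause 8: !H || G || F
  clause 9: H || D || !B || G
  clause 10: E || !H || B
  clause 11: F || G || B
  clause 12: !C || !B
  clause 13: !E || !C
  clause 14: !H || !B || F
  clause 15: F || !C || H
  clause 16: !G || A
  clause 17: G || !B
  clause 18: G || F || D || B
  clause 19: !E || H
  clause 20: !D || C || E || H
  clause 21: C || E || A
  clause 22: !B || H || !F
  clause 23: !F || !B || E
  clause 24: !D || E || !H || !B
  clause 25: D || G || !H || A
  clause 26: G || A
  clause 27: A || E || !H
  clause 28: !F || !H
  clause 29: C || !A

UNSATISFIABLE

Branch on C: set C = false.
The clause (!A) is unit, so A = false.
The clause (!G) is unit, so G = false.
But (G) is also a unit clause — contradiction.
Undo C and try C = true.
The clause (!B) is unit, so B = false.
The clause (!E) is unit, so E = false.
The clause (!G) is unit, so G = false.
The clause (!H) is unit, so H = false.
The clause (!A) is unit, so A = false.
But (A) is also a unit clause — contradiction.
Both values of C lead to a conflict.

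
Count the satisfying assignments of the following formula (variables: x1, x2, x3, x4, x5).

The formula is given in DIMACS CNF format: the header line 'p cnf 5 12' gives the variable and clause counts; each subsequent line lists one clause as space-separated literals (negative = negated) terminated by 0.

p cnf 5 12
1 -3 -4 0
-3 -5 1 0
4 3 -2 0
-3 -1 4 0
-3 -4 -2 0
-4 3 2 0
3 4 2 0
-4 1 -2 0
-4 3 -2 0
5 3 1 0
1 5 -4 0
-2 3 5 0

There are 2^5 = 32 truth assignments over (x1, x2, x3, x4, x5).
Split on x5. With x5 = True, the clauses containing x5 are satisfied and ¬x5 drops from the rest; 1 of the 2^4 = 16 assignments to the other variables satisfy what remains.
With x5 = False, by the same count on the reduced clause set, 3 assignments work.
Total: 1 + 3 = 4.

4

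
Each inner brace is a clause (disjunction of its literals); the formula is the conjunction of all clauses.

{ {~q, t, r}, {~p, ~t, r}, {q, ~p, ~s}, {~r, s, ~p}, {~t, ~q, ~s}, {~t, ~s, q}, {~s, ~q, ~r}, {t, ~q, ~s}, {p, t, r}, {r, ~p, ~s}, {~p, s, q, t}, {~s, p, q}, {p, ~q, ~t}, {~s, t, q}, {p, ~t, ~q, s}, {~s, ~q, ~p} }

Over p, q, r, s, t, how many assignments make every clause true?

4

There are 2^5 = 32 truth assignments over (p, q, r, s, t).
Split on q. With q = 1, the clauses containing q are satisfied and ~q drops from the rest; 1 of the 2^4 = 16 assignments to the other variables satisfy what remains.
With q = 0, by the same count on the reduced clause set, 3 assignments work.
Total: 1 + 3 = 4.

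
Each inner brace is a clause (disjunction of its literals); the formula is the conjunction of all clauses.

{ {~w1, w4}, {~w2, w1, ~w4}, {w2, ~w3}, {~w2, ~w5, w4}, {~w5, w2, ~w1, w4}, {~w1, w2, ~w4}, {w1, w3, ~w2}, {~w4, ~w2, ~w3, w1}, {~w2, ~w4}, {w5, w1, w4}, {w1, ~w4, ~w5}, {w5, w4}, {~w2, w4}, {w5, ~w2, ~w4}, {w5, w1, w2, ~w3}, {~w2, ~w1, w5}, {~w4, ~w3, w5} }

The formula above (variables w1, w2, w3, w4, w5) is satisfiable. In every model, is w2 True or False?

False

Suppose w2 = 1.
Unit clause (~w4) forces w4 = 0.
But (w4) is also a unit clause — contradiction.
So every satisfying assignment has w2 = False.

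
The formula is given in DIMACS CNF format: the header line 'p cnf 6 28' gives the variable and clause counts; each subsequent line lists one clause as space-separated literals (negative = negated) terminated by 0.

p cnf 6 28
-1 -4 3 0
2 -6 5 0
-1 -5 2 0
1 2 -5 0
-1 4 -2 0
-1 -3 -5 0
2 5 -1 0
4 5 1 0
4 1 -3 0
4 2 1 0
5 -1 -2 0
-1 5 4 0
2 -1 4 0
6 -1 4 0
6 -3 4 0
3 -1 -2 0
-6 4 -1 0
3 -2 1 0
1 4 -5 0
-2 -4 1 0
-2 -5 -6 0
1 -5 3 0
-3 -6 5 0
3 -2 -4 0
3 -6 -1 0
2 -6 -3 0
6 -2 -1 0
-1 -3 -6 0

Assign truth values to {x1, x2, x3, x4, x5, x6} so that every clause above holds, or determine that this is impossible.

Case x1 = False:
Case x2 = False:
Unit clause (¬x5) forces x5 = False.
Unit clause (¬x6) forces x6 = False.
Unit clause (x4) forces x4 = True.
Every clause is now satisfied; x3 is unconstrained.

x1=False,  x2=False,  x3=False,  x4=True,  x5=False,  x6=False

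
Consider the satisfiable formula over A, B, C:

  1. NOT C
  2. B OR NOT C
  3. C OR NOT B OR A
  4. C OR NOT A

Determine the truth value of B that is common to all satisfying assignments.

False

Suppose B = true.
The clause (NOT C) is unit, so C = false.
The clause (A) is unit, so A = true.
Now (NOT A) is unsatisfied and unit — conflict.
So every satisfying assignment has B = False.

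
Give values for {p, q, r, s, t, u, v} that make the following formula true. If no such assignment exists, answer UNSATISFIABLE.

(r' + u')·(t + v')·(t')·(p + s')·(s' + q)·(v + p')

From the singleton clause (t'), t = 0.
From the singleton clause (v'), v = 0.
From the singleton clause (p'), p = 0.
From the singleton clause (s'), s = 0.
Case r = 1:
From the singleton clause (u'), u = 0.
All clauses hold; q can take either value.

p ↦ 0, q ↦ 0, r ↦ 1, s ↦ 0, t ↦ 0, u ↦ 0, v ↦ 0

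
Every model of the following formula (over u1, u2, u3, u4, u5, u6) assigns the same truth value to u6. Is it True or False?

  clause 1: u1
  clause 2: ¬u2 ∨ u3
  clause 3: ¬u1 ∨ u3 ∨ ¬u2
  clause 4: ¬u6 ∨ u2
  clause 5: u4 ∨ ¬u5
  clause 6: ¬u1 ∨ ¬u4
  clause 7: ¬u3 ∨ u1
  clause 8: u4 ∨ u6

Suppose u6 = False.
From the singleton clause (u1), u1 = True.
From the singleton clause (¬u4), u4 = False.
Now (u4) is unsatisfied and unit — conflict.
So every satisfying assignment has u6 = True.

True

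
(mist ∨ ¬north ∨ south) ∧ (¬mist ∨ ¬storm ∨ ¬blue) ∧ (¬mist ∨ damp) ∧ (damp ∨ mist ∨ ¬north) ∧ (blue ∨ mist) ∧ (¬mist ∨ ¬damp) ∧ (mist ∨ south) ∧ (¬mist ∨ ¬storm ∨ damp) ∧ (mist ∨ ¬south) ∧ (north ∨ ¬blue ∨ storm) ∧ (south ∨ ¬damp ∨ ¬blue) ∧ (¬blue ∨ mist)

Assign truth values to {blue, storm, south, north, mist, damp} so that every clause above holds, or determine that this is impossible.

Branch on mist: set mist = False.
(blue) alone gives blue = True.
That conflicts with the unit clause (¬blue).
Undo mist and try mist = True.
(damp) alone gives damp = True.
That conflicts with the unit clause (¬damp).
Neither mist = True nor mist = False works.

UNSATISFIABLE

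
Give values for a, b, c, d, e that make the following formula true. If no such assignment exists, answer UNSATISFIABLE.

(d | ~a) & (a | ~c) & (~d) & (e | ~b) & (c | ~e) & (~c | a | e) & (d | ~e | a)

The clause (~d) is unit, so d = 0.
The clause (~a) is unit, so a = 0.
The clause (~c) is unit, so c = 0.
The clause (~e) is unit, so e = 0.
The clause (~b) is unit, so b = 0.
This assignment satisfies each clause.

a=0, b=0, c=0, d=0, e=0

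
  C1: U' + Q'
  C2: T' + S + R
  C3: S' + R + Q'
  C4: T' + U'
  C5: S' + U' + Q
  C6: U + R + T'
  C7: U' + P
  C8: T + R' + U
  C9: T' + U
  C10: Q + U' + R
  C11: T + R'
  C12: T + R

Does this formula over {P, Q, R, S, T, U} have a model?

No

Branch on U: set U = 0.
From the singleton clause (T'), T = 0.
From the singleton clause (R'), R = 0.
But (R) is also a unit clause — contradiction.
That branch fails; take U = 1 instead.
From the singleton clause (Q'), Q = 0.
From the singleton clause (T'), T = 0.
From the singleton clause (S'), S = 0.
From the singleton clause (P), P = 1.
From the singleton clause (R), R = 1.
But (R') is also a unit clause — contradiction.
Either choice for U ends in contradiction.
No assignment satisfies every clause.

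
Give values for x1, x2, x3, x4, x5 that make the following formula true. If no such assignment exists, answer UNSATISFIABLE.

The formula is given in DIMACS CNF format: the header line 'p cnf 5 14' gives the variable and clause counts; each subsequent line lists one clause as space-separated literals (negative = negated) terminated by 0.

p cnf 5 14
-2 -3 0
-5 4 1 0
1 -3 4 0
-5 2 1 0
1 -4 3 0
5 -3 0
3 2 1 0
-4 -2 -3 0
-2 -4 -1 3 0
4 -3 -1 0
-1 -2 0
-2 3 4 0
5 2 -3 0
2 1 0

x1: True; x2: False; x3: False; x4: False; x5: True

Suppose x2 = False.
The clause (x1) is unit, so x1 = True.
Suppose x5 = True.
Suppose x4 = False.
The clause (¬x3) is unit, so x3 = False.
All clauses are satisfied.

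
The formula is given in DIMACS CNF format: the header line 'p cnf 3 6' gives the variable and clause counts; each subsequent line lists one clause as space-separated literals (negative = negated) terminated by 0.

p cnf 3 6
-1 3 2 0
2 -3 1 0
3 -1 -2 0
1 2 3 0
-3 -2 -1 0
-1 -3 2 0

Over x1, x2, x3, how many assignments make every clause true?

2

There are 2^3 = 8 truth assignments over (x1, x2, x3).
Check each against the 6 clauses (columns in the order x1, x2, x3):
  F F F  ✗ fails (x1 ∨ x2 ∨ x3)
  F F T  ✗ fails (x2 ∨ ¬x3 ∨ x1)
  F T F  ✓ satisfies all
  F T T  ✓ satisfies all
  T F F  ✗ fails (¬x1 ∨ x3 ∨ x2)
  T F T  ✗ fails (¬x1 ∨ ¬x3 ∨ x2)
  T T F  ✗ fails (x3 ∨ ¬x1 ∨ ¬x2)
  T T T  ✗ fails (¬x3 ∨ ¬x2 ∨ ¬x1)
2 of the 8 rows are models.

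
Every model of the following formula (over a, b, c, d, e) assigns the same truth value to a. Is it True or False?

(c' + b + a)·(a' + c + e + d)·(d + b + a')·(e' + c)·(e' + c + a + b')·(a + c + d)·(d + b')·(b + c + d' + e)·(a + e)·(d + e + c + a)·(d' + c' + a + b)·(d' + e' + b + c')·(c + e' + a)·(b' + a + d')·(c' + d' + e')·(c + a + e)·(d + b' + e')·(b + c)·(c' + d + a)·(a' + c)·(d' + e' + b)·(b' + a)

True

Suppose a = 0.
From the singleton clause (e), e = 1.
From the singleton clause (c), c = 1.
From the singleton clause (b), b = 1.
Now (b') is unsatisfied and unit — conflict.
So every satisfying assignment has a = True.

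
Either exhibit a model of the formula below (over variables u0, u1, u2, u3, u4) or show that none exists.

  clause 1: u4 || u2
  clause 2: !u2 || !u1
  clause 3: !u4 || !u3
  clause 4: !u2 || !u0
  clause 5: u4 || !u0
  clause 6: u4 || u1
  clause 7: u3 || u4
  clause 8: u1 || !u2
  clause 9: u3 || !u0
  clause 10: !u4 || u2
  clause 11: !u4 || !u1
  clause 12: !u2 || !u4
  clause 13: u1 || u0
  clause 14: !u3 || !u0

Suppose u4 = true.
From the singleton clause (!u3), u3 = false.
From the singleton clause (!u0), u0 = false.
From the singleton clause (u2), u2 = true.
But (!u2) is also a unit clause — contradiction.
Undo u4 and try u4 = false.
From the singleton clause (u2), u2 = true.
From the singleton clause (!u1), u1 = false.
But (u1) is also a unit clause — contradiction.
Both values of u4 lead to a conflict.

UNSATISFIABLE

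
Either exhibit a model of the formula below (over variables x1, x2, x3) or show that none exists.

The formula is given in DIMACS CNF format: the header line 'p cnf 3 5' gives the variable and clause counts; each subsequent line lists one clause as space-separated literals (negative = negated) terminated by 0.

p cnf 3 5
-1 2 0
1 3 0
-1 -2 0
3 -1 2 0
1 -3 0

Try x1 = False.
The clause (x3) is unit, so x3 = True.
Now (¬x3) is unsatisfied and unit — conflict.
So x1 must be the other value — set x1 = True.
The clause (x2) is unit, so x2 = True.
Now (¬x2) is unsatisfied and unit — conflict.
Both values of x1 lead to a conflict.

UNSATISFIABLE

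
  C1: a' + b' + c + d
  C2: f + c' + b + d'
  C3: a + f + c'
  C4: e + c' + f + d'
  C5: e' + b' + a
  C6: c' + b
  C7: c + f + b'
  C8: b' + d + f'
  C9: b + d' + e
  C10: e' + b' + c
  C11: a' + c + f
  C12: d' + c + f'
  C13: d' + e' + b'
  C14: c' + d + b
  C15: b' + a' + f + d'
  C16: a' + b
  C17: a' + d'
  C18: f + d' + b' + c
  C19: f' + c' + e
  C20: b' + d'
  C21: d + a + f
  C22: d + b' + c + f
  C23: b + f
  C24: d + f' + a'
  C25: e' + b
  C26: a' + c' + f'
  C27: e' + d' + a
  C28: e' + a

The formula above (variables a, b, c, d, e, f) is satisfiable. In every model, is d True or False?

Suppose d = 1.
From the singleton clause (a'), a = 0.
From the singleton clause (b'), b = 0.
From the singleton clause (c'), c = 0.
From the singleton clause (e), e = 1.
That conflicts with the unit clause (e').
So every satisfying assignment has d = False.

False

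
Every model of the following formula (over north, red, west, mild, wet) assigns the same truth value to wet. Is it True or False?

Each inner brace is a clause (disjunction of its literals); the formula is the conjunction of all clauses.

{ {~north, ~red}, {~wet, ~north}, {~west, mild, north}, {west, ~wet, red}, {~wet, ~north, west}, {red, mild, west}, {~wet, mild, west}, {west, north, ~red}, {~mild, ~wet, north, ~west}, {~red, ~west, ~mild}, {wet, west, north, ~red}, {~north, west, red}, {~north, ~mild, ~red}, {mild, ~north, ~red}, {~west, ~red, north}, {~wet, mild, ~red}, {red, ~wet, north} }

False

Suppose wet = 1.
From the singleton clause (~north), north = 0.
From the singleton clause (red), red = 1.
From the singleton clause (west), west = 1.
Now (~west) is unsatisfied and unit — conflict.
So every satisfying assignment has wet = False.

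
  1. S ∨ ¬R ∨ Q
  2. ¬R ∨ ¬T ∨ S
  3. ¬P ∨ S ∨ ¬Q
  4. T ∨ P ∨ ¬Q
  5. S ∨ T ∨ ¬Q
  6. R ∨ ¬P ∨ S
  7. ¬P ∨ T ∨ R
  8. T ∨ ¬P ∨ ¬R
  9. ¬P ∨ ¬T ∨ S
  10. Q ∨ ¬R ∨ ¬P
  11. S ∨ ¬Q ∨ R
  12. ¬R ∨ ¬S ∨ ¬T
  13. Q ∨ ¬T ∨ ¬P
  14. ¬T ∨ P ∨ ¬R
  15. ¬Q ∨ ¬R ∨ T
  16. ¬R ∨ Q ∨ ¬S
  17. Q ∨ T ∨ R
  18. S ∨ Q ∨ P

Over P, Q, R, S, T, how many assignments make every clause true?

There are 2^5 = 32 truth assignments over (P, Q, R, S, T).
Split on Q. With Q = True, the clauses containing Q are satisfied and ¬Q drops from the rest; 2 of the 2^4 = 16 assignments to the other variables satisfy what remains.
With Q = False, by the same count on the reduced clause set, 1 assignment works.
Total: 2 + 1 = 3.

3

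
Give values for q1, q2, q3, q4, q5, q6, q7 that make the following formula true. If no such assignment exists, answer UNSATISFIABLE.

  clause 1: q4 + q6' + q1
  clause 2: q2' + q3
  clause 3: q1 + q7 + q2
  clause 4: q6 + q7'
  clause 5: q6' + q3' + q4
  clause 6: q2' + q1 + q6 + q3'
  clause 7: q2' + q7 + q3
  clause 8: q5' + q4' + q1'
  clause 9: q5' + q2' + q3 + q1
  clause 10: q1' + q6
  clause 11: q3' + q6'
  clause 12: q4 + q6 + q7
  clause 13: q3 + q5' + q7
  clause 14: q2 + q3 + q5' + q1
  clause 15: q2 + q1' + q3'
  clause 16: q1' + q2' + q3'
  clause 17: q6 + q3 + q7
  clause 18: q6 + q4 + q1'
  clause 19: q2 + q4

Branch on q2: set q2 = 0.
The clause (q4) is unit, so q4 = 1.
Branch on q1: set q1 = 1.
The clause (q5') is unit, so q5 = 0.
The clause (q6) is unit, so q6 = 1.
The clause (q3') is unit, so q3 = 0.
No clause remains; q7 is free.

q1 ↦ 1, q2 ↦ 0, q3 ↦ 0, q4 ↦ 1, q5 ↦ 0, q6 ↦ 1, q7 ↦ 1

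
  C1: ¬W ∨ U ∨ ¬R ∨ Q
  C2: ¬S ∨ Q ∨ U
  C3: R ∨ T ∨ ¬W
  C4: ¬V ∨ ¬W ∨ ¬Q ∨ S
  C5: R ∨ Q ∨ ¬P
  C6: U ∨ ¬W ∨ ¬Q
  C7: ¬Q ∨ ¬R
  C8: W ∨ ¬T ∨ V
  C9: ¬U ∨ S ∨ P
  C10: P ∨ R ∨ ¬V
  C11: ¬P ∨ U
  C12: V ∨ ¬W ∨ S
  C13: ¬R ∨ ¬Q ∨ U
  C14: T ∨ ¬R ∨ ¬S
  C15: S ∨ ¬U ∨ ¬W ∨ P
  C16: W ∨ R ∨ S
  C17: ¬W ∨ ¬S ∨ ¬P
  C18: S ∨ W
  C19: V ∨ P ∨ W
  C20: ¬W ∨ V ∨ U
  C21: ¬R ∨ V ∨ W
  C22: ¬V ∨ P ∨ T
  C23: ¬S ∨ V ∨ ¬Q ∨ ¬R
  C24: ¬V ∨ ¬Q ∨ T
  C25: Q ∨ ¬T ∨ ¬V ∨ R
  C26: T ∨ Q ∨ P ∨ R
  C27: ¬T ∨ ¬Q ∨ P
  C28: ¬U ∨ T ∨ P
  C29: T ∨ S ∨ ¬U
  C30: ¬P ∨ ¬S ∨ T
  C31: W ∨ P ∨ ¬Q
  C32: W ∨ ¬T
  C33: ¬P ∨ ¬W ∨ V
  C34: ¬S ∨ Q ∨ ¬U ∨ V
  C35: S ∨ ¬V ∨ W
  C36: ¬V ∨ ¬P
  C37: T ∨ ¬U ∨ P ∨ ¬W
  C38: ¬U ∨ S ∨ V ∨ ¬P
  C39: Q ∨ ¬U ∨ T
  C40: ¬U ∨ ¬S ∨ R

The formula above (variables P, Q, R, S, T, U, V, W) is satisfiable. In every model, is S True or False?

Suppose S = False.
Unit clause (W) forces W = True.
Unit clause (V) forces V = True.
Unit clause (¬Q) forces Q = False.
Unit clause (¬P) forces P = False.
Unit clause (¬U) forces U = False.
Unit clause (¬R) forces R = False.
But (R) is also a unit clause — contradiction.
So every satisfying assignment has S = True.

True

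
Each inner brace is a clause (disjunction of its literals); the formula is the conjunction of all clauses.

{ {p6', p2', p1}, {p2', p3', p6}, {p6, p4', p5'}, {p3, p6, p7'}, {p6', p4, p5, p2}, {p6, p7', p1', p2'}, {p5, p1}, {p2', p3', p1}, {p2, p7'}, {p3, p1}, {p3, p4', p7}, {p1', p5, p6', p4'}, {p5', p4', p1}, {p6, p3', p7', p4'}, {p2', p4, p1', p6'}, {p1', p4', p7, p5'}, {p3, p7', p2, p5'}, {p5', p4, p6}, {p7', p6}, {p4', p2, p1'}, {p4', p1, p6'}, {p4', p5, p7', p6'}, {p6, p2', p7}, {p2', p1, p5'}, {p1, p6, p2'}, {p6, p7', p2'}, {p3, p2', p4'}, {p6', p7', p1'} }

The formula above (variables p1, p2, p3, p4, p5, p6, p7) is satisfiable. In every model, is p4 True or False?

Suppose p4 = 1.
Case p6 = 1:
Unit clause (p1) forces p1 = 1.
Unit clause (p5) forces p5 = 1.
Unit clause (p7) forces p7 = 1.
That conflicts with the unit clause (p7').
Backtrack on p6: now try p6 = 0.
Unit clause (p5') forces p5 = 0.
Unit clause (p1) forces p1 = 1.
Unit clause (p7') forces p7 = 0.
Unit clause (p3) forces p3 = 1.
Unit clause (p2') forces p2 = 0.
That conflicts with the unit clause (p2).
Neither p6 = 1 nor p6 = 0 works.
So every satisfying assignment has p4 = False.

False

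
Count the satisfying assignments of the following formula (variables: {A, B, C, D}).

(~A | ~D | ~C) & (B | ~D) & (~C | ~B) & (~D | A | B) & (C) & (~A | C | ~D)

There are 2^4 = 16 truth assignments over (A, B, C, D).
Split on C. With C = 1, the clauses containing C are satisfied and ~C drops from the rest; 2 of the 2^3 = 8 assignments to the other variables satisfy what remains.
With C = 0, by the same count on the reduced clause set, 0 assignments work.
Total: 2 + 0 = 2.

2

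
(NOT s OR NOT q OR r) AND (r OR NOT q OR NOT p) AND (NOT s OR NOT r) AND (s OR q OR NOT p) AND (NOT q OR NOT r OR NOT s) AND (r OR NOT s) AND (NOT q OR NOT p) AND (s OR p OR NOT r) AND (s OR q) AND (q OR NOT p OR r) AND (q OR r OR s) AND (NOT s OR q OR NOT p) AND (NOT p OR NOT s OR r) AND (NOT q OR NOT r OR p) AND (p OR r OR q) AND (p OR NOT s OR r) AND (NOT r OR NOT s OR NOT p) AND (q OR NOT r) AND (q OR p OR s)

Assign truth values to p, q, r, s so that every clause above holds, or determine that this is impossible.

p: false, q: true, r: false, s: false

Branch on s: set s = false.
Unit clause (q) forces q = true.
Unit clause (NOT p) forces p = false.
Unit clause (NOT r) forces r = false.
All clauses are satisfied.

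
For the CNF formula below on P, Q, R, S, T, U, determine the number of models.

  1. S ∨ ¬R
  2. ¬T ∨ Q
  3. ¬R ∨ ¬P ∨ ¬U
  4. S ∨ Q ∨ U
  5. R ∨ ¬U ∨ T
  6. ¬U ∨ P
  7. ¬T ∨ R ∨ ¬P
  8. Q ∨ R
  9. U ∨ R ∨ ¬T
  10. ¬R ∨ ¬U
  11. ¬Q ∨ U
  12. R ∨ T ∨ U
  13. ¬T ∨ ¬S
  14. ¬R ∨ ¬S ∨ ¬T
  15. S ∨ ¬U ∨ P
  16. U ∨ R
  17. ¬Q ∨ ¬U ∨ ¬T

There are 2^6 = 64 truth assignments over (P, Q, R, S, T, U).
Split on S. With S = True, the clauses containing S are satisfied and ¬S drops from the rest; 2 of the 2^5 = 32 assignments to the other variables satisfy what remains.
With S = False, by the same count on the reduced clause set, 0 assignments work.
Total: 2 + 0 = 2.

2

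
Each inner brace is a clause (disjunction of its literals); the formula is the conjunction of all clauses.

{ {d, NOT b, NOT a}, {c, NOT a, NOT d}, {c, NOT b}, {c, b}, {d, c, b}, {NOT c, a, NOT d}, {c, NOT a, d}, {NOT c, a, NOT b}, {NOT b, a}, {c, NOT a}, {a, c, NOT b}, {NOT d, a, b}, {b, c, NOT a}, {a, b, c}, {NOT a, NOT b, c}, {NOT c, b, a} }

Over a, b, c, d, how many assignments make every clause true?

3

There are 2^4 = 16 truth assignments over (a, b, c, d).
Split on c. With c = true, the clauses containing c are satisfied and NOT c drops from the rest; 3 of the 2^3 = 8 assignments to the other variables satisfy what remains.
With c = false, by the same count on the reduced clause set, 0 assignments work.
Total: 3 + 0 = 3.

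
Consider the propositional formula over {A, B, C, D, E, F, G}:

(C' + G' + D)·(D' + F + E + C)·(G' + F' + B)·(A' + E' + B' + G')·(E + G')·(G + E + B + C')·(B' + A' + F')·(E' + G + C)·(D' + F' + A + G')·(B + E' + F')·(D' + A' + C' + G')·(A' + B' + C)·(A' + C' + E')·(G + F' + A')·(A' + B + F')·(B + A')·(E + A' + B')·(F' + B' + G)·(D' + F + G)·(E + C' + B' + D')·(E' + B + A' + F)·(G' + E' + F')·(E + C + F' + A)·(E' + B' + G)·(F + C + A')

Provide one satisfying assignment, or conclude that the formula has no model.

A=0; B=0; C=1; D=1; E=1; F=0; G=1

Branch on E: set E = 1.
Branch on G: set G = 1.
Unit clause (F') forces F = 0.
Branch on C: set C = 1.
Unit clause (D) forces D = 1.
Unit clause (A') forces A = 0.
All clauses hold; B can take either value.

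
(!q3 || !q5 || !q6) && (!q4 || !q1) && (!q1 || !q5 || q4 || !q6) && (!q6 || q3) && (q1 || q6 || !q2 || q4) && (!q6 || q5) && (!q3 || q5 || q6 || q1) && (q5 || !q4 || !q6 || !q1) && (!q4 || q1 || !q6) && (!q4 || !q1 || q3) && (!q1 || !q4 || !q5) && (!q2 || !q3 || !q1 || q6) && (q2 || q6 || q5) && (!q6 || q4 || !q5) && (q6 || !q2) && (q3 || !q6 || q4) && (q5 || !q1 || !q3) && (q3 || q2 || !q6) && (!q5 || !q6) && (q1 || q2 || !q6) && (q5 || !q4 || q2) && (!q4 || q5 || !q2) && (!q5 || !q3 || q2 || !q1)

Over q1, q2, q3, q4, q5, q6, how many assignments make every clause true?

There are 2^6 = 64 truth assignments over (q1, q2, q3, q4, q5, q6).
Split on q1. With q1 = true, the clauses containing q1 are satisfied and !q1 drops from the rest; 1 of the 2^5 = 32 assignments to the other variables satisfy what remains.
With q1 = false, by the same count on the reduced clause set, 4 assignments work.
Total: 1 + 4 = 5.

5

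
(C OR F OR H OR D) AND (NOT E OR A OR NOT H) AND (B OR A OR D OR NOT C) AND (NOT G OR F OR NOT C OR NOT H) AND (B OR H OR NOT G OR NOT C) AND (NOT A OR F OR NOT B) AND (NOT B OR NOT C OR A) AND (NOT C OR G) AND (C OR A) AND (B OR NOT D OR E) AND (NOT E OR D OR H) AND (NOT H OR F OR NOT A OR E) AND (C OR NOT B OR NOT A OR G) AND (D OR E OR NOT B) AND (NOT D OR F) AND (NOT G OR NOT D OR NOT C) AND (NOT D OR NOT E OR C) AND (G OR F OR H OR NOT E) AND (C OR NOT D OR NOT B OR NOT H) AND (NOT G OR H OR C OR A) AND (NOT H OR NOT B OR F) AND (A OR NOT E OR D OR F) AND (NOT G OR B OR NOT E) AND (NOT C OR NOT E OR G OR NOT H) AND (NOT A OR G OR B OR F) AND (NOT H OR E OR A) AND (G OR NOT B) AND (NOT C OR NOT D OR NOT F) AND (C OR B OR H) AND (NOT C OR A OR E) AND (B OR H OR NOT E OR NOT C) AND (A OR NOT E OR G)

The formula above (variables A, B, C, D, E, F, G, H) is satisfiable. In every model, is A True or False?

Suppose A = false.
Unit clause (C) forces C = true.
Unit clause (NOT B) forces B = false.
Unit clause (D) forces D = true.
Unit clause (G) forces G = true.
Now (NOT G) is unsatisfied and unit — conflict.
So every satisfying assignment has A = True.

True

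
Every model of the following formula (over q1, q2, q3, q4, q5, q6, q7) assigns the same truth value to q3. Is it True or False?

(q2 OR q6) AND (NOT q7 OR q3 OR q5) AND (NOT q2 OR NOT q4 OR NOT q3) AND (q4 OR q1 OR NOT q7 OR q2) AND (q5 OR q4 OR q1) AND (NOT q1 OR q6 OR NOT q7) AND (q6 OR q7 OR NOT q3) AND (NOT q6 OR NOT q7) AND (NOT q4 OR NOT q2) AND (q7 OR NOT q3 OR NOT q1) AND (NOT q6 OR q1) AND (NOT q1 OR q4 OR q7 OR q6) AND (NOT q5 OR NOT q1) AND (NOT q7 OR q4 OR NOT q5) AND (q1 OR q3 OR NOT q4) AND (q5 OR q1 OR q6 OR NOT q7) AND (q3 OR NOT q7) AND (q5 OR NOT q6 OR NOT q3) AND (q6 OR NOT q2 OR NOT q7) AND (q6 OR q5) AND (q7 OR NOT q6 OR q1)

False

Suppose q3 = true.
Suppose q2 = true.
The clause (NOT q4) is unit, so q4 = false.
Suppose q5 = true.
The clause (NOT q1) is unit, so q1 = false.
The clause (NOT q6) is unit, so q6 = false.
The clause (q7) is unit, so q7 = true.
Now (NOT q7) is unsatisfied and unit — conflict.
So q5 must be the other value — set q5 = false.
The clause (q1) is unit, so q1 = true.
The clause (q7) is unit, so q7 = true.
The clause (q6) is unit, so q6 = true.
Now (NOT q6) is unsatisfied and unit — conflict.
Either choice for q5 ends in contradiction.
So q2 must be the other value — set q2 = false.
The clause (q6) is unit, so q6 = true.
The clause (NOT q7) is unit, so q7 = false.
The clause (NOT q1) is unit, so q1 = false.
Now (q1) is unsatisfied and unit — conflict.
Either choice for q2 ends in contradiction.
So every satisfying assignment has q3 = False.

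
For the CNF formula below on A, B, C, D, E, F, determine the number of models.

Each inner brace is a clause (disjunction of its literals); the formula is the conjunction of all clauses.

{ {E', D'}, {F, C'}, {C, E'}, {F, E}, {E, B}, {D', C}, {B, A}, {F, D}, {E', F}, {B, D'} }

9

There are 2^6 = 64 truth assignments over (A, B, C, D, E, F).
Split on C. With C = 1, the clauses containing C are satisfied and C' drops from the rest; 7 of the 2^5 = 32 assignments to the other variables satisfy what remains.
With C = 0, by the same count on the reduced clause set, 2 assignments work.
Total: 7 + 2 = 9.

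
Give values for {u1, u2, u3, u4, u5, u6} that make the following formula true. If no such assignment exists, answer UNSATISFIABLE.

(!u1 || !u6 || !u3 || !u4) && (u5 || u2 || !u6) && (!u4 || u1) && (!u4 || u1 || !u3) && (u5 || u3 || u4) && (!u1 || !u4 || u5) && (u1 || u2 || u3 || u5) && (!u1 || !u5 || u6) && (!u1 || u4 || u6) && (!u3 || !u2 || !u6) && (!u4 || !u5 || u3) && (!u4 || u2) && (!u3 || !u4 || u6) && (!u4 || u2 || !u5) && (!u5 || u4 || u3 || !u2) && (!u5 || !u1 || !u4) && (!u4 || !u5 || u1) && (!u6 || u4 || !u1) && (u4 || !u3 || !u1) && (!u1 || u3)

Case u4 = false:
Case u5 = true:
Case u1 = false:
Case u3 = false:
From the singleton clause (!u2), u2 = false.
Every clause is now satisfied; u6 is unconstrained.

u1=false, u2=false, u3=false, u4=false, u5=true, u6=true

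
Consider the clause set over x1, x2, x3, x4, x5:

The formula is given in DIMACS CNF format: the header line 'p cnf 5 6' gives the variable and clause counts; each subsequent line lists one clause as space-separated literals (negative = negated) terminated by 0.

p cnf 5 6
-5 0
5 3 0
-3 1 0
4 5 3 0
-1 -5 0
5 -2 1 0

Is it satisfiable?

Yes, satisfiable

Unit clause (¬x5) forces x5 = False.
Unit clause (x3) forces x3 = True.
Unit clause (x1) forces x1 = True.
All clauses hold; x2, x4 can take either value.
A satisfying assignment: x1: True; x2: True; x3: True; x4: True; x5: False.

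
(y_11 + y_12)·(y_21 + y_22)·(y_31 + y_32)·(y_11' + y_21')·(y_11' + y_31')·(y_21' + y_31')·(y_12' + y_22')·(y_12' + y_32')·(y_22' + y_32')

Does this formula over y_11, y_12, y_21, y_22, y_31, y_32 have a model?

Try y_11 = 1.
From the singleton clause (y_21'), y_21 = 0.
From the singleton clause (y_22), y_22 = 1.
From the singleton clause (y_31'), y_31 = 0.
From the singleton clause (y_32), y_32 = 1.
Now (y_32') is unsatisfied and unit — conflict.
Backtrack on y_11: now try y_11 = 0.
From the singleton clause (y_12), y_12 = 1.
From the singleton clause (y_22'), y_22 = 0.
From the singleton clause (y_21), y_21 = 1.
From the singleton clause (y_31'), y_31 = 0.
From the singleton clause (y_32), y_32 = 1.
Now (y_32') is unsatisfied and unit — conflict.
Neither y_11 = 1 nor y_11 = 0 works.
No assignment satisfies every clause.

No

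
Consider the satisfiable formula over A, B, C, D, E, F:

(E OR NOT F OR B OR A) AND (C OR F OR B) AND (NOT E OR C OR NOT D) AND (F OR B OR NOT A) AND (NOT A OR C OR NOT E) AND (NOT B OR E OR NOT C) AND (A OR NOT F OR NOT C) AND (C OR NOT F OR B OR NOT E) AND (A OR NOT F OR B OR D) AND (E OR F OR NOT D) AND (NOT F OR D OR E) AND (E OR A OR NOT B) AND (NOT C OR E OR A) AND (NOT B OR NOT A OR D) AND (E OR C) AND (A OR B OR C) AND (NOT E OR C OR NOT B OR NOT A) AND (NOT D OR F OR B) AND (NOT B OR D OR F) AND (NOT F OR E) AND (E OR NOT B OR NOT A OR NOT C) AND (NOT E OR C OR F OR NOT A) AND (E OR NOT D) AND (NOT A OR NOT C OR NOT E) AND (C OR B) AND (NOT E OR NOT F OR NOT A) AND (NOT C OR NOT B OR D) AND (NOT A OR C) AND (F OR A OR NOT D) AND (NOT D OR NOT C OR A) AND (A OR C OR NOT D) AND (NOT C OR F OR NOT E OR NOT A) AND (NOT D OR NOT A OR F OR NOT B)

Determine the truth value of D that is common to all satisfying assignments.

Suppose D = true.
From the singleton clause (E), E = true.
From the singleton clause (C), C = true.
From the singleton clause (NOT A), A = false.
That conflicts with the unit clause (A).
So every satisfying assignment has D = False.

False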